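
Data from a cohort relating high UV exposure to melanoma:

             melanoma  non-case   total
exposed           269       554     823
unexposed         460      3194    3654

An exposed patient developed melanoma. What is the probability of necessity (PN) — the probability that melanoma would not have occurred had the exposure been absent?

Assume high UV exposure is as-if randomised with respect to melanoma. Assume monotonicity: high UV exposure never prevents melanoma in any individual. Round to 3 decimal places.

PN ≈ 0.615

p₁ = P(outcome | exposed) = 269/823 = 0.32685
p₀ = P(outcome | unexposed) = 460/3654 = 0.12589
Under exogeneity and monotonicity, PN = (p₁ − p₀) / p₁.
PN = (0.32685 − 0.12589) / 0.32685 = 0.20096 / 0.32685 ≈ 0.6148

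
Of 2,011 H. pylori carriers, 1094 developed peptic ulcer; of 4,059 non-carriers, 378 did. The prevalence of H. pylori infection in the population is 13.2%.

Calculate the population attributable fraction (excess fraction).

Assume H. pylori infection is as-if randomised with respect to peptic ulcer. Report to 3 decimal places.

PAF ≈ 0.390

p₁ = P(outcome | exposed) = 1094/2011 = 0.54401
p₀ = P(outcome | unexposed) = 378/4059 = 0.093126
Overall risk P(Y=1) = π·p₁ + (1−π)·p₀ = 0.132×0.54401 + 0.868×0.093126 = 0.15264.
Under exogeneity, PAF = [P(Y=1) − p₀] / P(Y=1).
PAF = (0.15264 − 0.093126) / 0.15264 ≈ 0.3899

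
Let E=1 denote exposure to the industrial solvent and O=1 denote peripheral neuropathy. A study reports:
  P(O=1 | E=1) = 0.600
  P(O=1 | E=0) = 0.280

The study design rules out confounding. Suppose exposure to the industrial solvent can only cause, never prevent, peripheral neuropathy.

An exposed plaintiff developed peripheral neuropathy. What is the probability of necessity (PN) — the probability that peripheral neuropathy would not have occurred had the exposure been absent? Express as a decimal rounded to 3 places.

PN ≈ 0.533

Let p₁ = 0.6, p₀ = 0.28.
Under exogeneity and monotonicity, PN = (p₁ − p₀) / p₁.
PN = (0.6 − 0.28) / 0.6 = 0.32 / 0.6 ≈ 0.5333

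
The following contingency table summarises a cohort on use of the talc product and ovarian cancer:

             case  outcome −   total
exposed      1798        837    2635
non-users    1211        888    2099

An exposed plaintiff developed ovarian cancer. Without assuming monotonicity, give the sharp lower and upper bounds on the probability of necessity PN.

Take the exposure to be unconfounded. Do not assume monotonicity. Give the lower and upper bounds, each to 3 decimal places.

p₁ = P(outcome | exposed) = 1798/2635 = 0.68235
p₀ = P(outcome | unexposed) = 1211/2099 = 0.57694
Under exogeneity alone the bounds on PN are max{0,(p₁−p₀)/p₁} ≤ PN ≤ min{1,(1−p₀)/p₁}.
  lower = (p₁ − p₀)/p₁ = 0.10541 / 0.68235 ≈ 0.1545
  upper = min{1, (1 − p₀)/p₁} = 0.42306 / 0.68235 ≈ 0.6200

0.154 ≤ PN ≤ 0.620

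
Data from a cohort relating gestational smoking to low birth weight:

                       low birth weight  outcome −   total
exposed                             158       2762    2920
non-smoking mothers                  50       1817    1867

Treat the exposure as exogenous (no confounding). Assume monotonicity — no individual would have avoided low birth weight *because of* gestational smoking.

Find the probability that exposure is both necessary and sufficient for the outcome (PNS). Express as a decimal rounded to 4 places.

PNS ≈ 0.0273

p₁ = P(outcome | exposed) = 158/2920 = 0.05411
p₀ = P(outcome | unexposed) = 50/1867 = 0.026781
Under exogeneity and monotonicity, PNS = p₁ − p₀.
PNS = 0.05411 − 0.026781 = 0.027329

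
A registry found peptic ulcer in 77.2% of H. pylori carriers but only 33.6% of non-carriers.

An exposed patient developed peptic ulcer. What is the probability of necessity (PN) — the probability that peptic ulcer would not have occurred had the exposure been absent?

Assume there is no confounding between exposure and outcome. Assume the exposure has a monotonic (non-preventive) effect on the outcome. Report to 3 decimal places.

p₁ = 0.772, p₀ = 0.336.
Under exogeneity and monotonicity, PN = (p₁ − p₀) / p₁.
PN = (0.772 − 0.336) / 0.772 = 0.436 / 0.772 ≈ 0.5648

PN ≈ 0.565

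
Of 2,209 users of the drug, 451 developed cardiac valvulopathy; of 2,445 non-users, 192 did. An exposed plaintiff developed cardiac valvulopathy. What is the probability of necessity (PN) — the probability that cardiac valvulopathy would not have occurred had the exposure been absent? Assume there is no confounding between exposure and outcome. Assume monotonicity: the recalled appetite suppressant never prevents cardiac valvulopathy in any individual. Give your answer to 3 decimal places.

PN ≈ 0.615

p₁ = P(outcome | exposed) = 451/2209 = 0.20416
p₀ = P(outcome | unexposed) = 192/2445 = 0.078528
Under exogeneity and monotonicity, PN = (p₁ − p₀) / p₁.
PN = (0.20416 − 0.078528) / 0.20416 = 0.12564 / 0.20416 ≈ 0.6154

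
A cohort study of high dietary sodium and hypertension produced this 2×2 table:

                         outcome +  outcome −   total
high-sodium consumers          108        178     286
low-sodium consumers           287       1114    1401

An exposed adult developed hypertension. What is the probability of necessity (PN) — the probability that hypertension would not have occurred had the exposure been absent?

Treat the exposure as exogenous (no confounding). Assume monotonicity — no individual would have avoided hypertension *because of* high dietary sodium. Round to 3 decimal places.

p₁ = P(outcome | exposed) = 108/286 = 0.37762
p₀ = P(outcome | unexposed) = 287/1401 = 0.20485
Under exogeneity and monotonicity, PN = (p₁ − p₀) / p₁.
PN = (0.37762 − 0.20485) / 0.37762 = 0.17277 / 0.37762 ≈ 0.4575

PN ≈ 0.458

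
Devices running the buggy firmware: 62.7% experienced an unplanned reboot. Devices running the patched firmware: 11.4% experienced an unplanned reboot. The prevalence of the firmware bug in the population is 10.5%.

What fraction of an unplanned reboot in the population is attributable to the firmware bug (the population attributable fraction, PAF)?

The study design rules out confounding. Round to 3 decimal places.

p₁ = 0.627, p₀ = 0.114.
Overall risk P(Y=1) = π·p₁ + (1−π)·p₀ = 0.105×0.627 + 0.895×0.114 = 0.16787.
Under exogeneity, PAF = [P(Y=1) − p₀] / P(Y=1).
PAF = (0.16787 − 0.114) / 0.16787 ≈ 0.3209

PAF ≈ 0.321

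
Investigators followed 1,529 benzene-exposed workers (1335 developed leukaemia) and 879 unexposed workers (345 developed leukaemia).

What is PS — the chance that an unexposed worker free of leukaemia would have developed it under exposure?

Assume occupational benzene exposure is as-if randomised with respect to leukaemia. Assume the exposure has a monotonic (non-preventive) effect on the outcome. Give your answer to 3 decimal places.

PS ≈ 0.791

p₁ = P(outcome | exposed) = 1335/1529 = 0.87312
p₀ = P(outcome | unexposed) = 345/879 = 0.39249
Under exogeneity and monotonicity, PS = (p₁ − p₀) / (1 − p₀).
PS = (0.87312 − 0.39249) / (1 − 0.39249) = 0.48063 / 0.60751 ≈ 0.7911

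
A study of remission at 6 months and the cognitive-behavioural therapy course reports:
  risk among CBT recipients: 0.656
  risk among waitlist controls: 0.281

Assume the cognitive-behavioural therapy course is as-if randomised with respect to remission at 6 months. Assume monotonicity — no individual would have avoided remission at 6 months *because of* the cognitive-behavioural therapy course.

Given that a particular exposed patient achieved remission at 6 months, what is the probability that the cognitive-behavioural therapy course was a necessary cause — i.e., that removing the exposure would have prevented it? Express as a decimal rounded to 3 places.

PN ≈ 0.572

Let p₁ = 0.656, p₀ = 0.281.
Under exogeneity and monotonicity, PN = (p₁ − p₀) / p₁.
PN = (0.656 − 0.281) / 0.656 = 0.375 / 0.656 ≈ 0.5716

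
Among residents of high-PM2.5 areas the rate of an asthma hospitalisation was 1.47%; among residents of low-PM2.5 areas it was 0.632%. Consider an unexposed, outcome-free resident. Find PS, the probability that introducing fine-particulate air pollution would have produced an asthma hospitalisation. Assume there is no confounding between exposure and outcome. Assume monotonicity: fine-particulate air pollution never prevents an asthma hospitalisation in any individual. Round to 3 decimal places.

PS ≈ 0.008

p₁ = 0.0147, p₀ = 0.00632.
Under exogeneity and monotonicity, PS = (p₁ − p₀) / (1 − p₀).
PS = (0.0147 − 0.00632) / (1 − 0.00632) = 0.00838 / 0.99368 ≈ 0.0084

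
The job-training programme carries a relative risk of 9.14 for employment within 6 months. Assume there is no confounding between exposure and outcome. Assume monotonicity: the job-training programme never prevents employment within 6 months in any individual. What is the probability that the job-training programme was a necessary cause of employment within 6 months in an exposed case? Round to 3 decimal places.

PN ≈ 0.891

Under exogeneity and monotonicity, PN = (RR − 1) / RR = 1 − 1/RR.
PN = (9.14 − 1) / 9.14 = 8.14 / 9.14 ≈ 0.8906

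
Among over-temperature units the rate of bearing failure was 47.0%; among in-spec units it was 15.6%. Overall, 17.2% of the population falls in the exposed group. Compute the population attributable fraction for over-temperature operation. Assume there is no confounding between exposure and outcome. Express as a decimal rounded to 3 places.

p₁ = 0.47, p₀ = 0.156.
Overall risk P(Y=1) = π·p₁ + (1−π)·p₀ = 0.172×0.47 + 0.828×0.156 = 0.21001.
Under exogeneity, PAF = [P(Y=1) − p₀] / P(Y=1).
PAF = (0.21001 − 0.156) / 0.21001 ≈ 0.2572

PAF ≈ 0.257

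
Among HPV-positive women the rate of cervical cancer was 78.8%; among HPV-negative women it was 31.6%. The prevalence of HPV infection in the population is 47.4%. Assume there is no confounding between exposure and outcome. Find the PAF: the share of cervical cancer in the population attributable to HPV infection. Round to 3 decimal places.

PAF ≈ 0.415

p₁ = 0.788, p₀ = 0.316.
Overall risk P(Y=1) = π·p₁ + (1−π)·p₀ = 0.474×0.788 + 0.526×0.316 = 0.53973.
Under exogeneity, PAF = [P(Y=1) − p₀] / P(Y=1).
PAF = (0.53973 − 0.316) / 0.53973 ≈ 0.4145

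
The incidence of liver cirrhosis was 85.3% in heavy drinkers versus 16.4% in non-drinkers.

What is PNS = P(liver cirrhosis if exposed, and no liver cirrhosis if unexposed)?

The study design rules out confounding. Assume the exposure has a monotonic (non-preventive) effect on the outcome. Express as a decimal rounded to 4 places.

p₁ = 0.853, p₀ = 0.164.
Under exogeneity and monotonicity, PNS = p₁ − p₀.
PNS = 0.853 − 0.164 = 0.689

PNS ≈ 0.6890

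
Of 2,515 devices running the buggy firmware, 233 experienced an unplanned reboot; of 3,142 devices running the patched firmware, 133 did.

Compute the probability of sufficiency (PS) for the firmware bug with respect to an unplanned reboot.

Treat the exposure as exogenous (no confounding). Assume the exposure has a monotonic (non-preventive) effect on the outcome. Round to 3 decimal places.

PS ≈ 0.053

p₁ = P(outcome | exposed) = 233/2515 = 0.092644
p₀ = P(outcome | unexposed) = 133/3142 = 0.04233
Under exogeneity and monotonicity, PS = (p₁ − p₀) / (1 − p₀).
PS = (0.092644 − 0.04233) / (1 − 0.04233) = 0.050314 / 0.95767 ≈ 0.0525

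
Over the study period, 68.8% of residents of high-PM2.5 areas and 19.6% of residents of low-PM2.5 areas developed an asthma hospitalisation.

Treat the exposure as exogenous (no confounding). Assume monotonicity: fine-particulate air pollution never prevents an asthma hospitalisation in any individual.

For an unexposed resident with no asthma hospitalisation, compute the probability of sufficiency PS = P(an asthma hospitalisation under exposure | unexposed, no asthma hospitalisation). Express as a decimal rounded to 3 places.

p₁ = 0.688, p₀ = 0.196.
Under exogeneity and monotonicity, PS = (p₁ − p₀) / (1 − p₀).
PS = (0.688 − 0.196) / (1 − 0.196) = 0.492 / 0.804 ≈ 0.6119

PS ≈ 0.612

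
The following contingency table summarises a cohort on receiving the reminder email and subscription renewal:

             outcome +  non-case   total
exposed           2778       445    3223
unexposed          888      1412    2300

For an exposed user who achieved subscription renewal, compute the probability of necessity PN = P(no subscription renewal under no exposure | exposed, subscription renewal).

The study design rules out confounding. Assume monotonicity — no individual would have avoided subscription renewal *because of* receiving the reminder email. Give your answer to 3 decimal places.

p₁ = P(outcome | exposed) = 2778/3223 = 0.86193
p₀ = P(outcome | unexposed) = 888/2300 = 0.38609
Under exogeneity and monotonicity, PN = (p₁ − p₀)/p₁.
PN = (0.86193 − 0.38609) / 0.86193 ≈ 0.5521

PN ≈ 0.552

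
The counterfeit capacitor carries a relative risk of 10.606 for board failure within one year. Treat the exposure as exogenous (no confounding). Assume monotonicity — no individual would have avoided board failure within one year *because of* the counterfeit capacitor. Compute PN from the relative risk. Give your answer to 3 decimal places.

Under exogeneity and monotonicity, PN = (RR − 1) / RR = 1 − 1/RR.
PN = (10.606 − 1) / 10.606 = 9.606 / 10.606 ≈ 0.9057

PN ≈ 0.906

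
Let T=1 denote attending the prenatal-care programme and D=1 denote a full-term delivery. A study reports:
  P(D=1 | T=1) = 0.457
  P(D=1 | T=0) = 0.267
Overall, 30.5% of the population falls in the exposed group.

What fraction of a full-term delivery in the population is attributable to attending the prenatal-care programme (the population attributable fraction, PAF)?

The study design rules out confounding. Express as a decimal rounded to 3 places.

PAF ≈ 0.178

Let p₁ = 0.457, p₀ = 0.267.
Overall risk P(Y=1) = π·p₁ + (1−π)·p₀ = 0.305×0.457 + 0.695×0.267 = 0.32495.
Under exogeneity, PAF = [P(Y=1) − p₀] / P(Y=1).
PAF = (0.32495 − 0.267) / 0.32495 ≈ 0.1783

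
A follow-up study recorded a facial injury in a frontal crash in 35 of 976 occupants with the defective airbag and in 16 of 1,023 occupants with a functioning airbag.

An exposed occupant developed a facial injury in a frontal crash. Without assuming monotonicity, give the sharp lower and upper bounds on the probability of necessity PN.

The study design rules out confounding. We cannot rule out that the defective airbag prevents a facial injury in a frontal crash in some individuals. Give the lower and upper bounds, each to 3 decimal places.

0.564 ≤ PN ≤ 1.000

p₁ = P(outcome | exposed) = 35/976 = 0.035861
p₀ = P(outcome | unexposed) = 16/1023 = 0.01564
Under exogeneity alone the bounds on PN are max{0,(p₁−p₀)/p₁} ≤ PN ≤ min{1,(1−p₀)/p₁}.
  lower = (p₁ − p₀)/p₁ = 0.02022 / 0.035861 ≈ 0.5639
  upper = min{1, (1 − p₀)/p₁} = 0.98436 / 0.035861 ≈ 27.4496 → capped at 1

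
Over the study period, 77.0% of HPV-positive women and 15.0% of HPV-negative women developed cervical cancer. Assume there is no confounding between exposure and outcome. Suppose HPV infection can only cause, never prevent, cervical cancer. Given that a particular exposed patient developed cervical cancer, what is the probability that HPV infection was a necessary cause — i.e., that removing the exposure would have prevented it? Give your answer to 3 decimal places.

p₁ = 0.77, p₀ = 0.15.
Under exogeneity and monotonicity, PN = (p₁ − p₀) / p₁.
PN = (0.77 − 0.15) / 0.77 = 0.62 / 0.77 ≈ 0.8052

PN ≈ 0.805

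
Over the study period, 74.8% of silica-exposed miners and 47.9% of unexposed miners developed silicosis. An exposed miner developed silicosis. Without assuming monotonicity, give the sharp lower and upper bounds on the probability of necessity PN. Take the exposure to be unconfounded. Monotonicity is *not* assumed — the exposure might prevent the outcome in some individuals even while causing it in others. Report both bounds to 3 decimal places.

0.360 ≤ PN ≤ 0.697

p₁ = 0.748, p₀ = 0.479.
Under exogeneity alone the bounds on PN are max{0,(p₁−p₀)/p₁} ≤ PN ≤ min{1,(1−p₀)/p₁}.
  lower = (p₁ − p₀)/p₁ = 0.269 / 0.748 ≈ 0.3596
  upper = min{1, (1 − p₀)/p₁} = 0.521 / 0.748 ≈ 0.6965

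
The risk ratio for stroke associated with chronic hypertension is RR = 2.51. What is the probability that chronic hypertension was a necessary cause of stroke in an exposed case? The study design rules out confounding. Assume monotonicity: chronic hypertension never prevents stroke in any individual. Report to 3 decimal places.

Under exogeneity and monotonicity, PN = (RR − 1) / RR = 1 − 1/RR.
PN = (2.51 − 1) / 2.51 = 1.51 / 2.51 ≈ 0.6016

PN ≈ 0.602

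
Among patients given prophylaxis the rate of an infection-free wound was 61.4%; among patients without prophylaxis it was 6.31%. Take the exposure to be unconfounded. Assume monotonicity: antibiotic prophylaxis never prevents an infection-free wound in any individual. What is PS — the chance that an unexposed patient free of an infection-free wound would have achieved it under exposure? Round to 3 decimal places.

p₁ = 0.614, p₀ = 0.0631.
Under exogeneity and monotonicity, PS = (p₁ − p₀) / (1 − p₀).
PS = (0.614 − 0.0631) / (1 − 0.0631) = 0.5509 / 0.9369 ≈ 0.5880

PS ≈ 0.588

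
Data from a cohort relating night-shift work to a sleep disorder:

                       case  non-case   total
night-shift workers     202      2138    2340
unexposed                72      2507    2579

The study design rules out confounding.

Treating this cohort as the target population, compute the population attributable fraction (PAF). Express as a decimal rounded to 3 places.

p₁ = P(outcome | exposed) = 202/2340 = 0.086325
p₀ = P(outcome | unexposed) = 72/2579 = 0.027918
Exposure prevalence π = 2340/4919 = 0.47571; overall risk P(Y=1) = 0.055702.
Under exogeneity, PAF = [P(Y=1) − p₀]/P(Y=1).
PAF = (0.055702 − 0.027918) / 0.055702 ≈ 0.4988

PAF ≈ 0.499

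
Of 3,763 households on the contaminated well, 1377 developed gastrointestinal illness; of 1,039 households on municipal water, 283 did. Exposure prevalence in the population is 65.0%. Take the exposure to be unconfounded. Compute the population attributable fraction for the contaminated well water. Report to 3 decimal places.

PAF ≈ 0.183

p₁ = P(outcome | exposed) = 1377/3763 = 0.36593
p₀ = P(outcome | unexposed) = 283/1039 = 0.27238
Overall risk P(Y=1) = π·p₁ + (1−π)·p₀ = 0.65×0.36593 + 0.35×0.27238 = 0.33319.
Under exogeneity, PAF = [P(Y=1) − p₀] / P(Y=1).
PAF = (0.33319 − 0.27238) / 0.33319 ≈ 0.1825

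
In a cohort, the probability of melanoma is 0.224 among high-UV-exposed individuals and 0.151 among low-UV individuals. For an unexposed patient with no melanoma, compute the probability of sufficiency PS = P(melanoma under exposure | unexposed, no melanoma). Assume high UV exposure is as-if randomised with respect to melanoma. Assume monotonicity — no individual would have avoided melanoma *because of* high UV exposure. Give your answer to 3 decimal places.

PS ≈ 0.086

Let p₁ = 0.224, p₀ = 0.151.
Under exogeneity and monotonicity, PS = (p₁ − p₀) / (1 − p₀).
PS = (0.224 − 0.151) / (1 − 0.151) = 0.073 / 0.849 ≈ 0.0860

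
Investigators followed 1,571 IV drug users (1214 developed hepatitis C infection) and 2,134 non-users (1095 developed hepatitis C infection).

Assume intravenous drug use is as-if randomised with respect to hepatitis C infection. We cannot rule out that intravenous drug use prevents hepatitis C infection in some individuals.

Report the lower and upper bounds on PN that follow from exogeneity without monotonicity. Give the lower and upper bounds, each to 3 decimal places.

0.336 ≤ PN ≤ 0.630

p₁ = P(outcome | exposed) = 1214/1571 = 0.77276
p₀ = P(outcome | unexposed) = 1095/2134 = 0.51312
Under exogeneity alone the bounds on PN are max{0,(p₁−p₀)/p₁} ≤ PN ≤ min{1,(1−p₀)/p₁}.
  lower = (p₁ − p₀)/p₁ = 0.25964 / 0.77276 ≈ 0.3360
  upper = min{1, (1 − p₀)/p₁} = 0.48688 / 0.77276 ≈ 0.6301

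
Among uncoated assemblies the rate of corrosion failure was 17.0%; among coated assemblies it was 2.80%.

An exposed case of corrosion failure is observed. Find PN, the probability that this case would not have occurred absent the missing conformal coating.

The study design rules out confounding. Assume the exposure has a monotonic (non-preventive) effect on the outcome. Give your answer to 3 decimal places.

PN ≈ 0.835

p₁ = 0.17, p₀ = 0.028.
Under exogeneity and monotonicity, PN = (p₁ − p₀) / p₁.
PN = (0.17 − 0.028) / 0.17 = 0.142 / 0.17 ≈ 0.8353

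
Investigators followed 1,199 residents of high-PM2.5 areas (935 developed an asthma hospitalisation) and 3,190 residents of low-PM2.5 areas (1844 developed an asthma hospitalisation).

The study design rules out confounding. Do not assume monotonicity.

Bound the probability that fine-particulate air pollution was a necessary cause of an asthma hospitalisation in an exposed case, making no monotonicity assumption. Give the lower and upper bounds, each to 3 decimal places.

0.259 ≤ PN ≤ 0.541

p₁ = P(outcome | exposed) = 935/1199 = 0.77982
p₀ = P(outcome | unexposed) = 1844/3190 = 0.57806
Under exogeneity alone the bounds on PN are max{0,(p₁−p₀)/p₁} ≤ PN ≤ min{1,(1−p₀)/p₁}.
  lower = (p₁ − p₀)/p₁ = 0.20176 / 0.77982 ≈ 0.2587
  upper = min{1, (1 − p₀)/p₁} = 0.42194 / 0.77982 ≈ 0.5411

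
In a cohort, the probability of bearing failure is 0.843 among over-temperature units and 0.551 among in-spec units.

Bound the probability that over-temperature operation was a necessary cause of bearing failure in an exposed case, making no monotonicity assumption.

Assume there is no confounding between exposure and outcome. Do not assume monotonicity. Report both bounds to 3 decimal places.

0.346 ≤ PN ≤ 0.533

Let p₁ = 0.843, p₀ = 0.551.
Under exogeneity alone the bounds on PN are max{0,(p₁−p₀)/p₁} ≤ PN ≤ min{1,(1−p₀)/p₁}.
  lower = (p₁ − p₀)/p₁ = 0.292 / 0.843 ≈ 0.3464
  upper = min{1, (1 − p₀)/p₁} = 0.449 / 0.843 ≈ 0.5326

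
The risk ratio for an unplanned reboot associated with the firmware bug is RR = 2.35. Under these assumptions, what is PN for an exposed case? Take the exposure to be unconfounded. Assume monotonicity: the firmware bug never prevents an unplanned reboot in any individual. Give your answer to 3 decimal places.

PN ≈ 0.574

Under exogeneity and monotonicity, PN = (RR − 1) / RR = 1 − 1/RR.
PN = (2.35 − 1) / 2.35 = 1.35 / 2.35 ≈ 0.5745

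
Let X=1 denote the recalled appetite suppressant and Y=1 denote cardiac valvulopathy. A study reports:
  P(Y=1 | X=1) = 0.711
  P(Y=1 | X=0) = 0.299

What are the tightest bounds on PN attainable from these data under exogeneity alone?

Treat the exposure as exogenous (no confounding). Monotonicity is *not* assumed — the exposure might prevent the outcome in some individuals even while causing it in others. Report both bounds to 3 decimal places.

0.579 ≤ PN ≤ 0.986

Let p₁ = 0.711, p₀ = 0.299.
Under exogeneity alone the bounds on PN are max{0,(p₁−p₀)/p₁} ≤ PN ≤ min{1,(1−p₀)/p₁}.
  lower = (p₁ − p₀)/p₁ = 0.412 / 0.711 ≈ 0.5795
  upper = min{1, (1 − p₀)/p₁} = 0.701 / 0.711 ≈ 0.9859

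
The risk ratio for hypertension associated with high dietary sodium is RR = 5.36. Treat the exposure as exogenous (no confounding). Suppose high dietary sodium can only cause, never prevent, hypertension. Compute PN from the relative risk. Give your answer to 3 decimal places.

PN ≈ 0.813

Under exogeneity and monotonicity, PN = (RR − 1) / RR = 1 − 1/RR.
PN = (5.36 − 1) / 5.36 = 4.36 / 5.36 ≈ 0.8134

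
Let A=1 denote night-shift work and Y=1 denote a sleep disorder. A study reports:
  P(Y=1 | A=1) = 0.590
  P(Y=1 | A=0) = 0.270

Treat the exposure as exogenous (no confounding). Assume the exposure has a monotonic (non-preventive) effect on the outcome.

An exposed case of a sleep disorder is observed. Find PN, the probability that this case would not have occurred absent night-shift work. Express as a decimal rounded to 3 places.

Let p₁ = 0.59, p₀ = 0.27.
Under exogeneity and monotonicity, PN = (p₁ − p₀) / p₁.
PN = (0.59 − 0.27) / 0.59 = 0.32 / 0.59 ≈ 0.5424

PN ≈ 0.542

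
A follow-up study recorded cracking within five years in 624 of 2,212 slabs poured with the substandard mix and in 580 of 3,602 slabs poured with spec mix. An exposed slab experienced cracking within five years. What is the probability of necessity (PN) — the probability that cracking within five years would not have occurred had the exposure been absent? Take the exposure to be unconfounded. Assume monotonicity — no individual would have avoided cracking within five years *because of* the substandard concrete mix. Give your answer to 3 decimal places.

PN ≈ 0.429

p₁ = P(outcome | exposed) = 624/2212 = 0.2821
p₀ = P(outcome | unexposed) = 580/3602 = 0.16102
Under exogeneity and monotonicity, PN = (p₁ − p₀) / p₁.
PN = (0.2821 − 0.16102) / 0.2821 = 0.12108 / 0.2821 ≈ 0.4292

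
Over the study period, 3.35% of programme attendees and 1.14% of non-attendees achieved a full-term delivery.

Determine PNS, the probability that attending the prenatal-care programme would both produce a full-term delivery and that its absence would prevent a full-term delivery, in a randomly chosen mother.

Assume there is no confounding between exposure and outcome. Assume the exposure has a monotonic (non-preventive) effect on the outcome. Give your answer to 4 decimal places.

p₁ = 0.0335, p₀ = 0.0114.
Under exogeneity and monotonicity, PNS = p₁ − p₀.
PNS = 0.0335 − 0.0114 = 0.0221

PNS ≈ 0.0221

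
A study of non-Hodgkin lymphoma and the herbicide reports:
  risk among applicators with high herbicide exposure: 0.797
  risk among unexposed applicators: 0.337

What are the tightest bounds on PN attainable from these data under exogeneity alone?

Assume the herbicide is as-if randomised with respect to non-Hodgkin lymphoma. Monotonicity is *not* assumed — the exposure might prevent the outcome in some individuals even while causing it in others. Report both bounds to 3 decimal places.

0.577 ≤ PN ≤ 0.832

Let p₁ = 0.797, p₀ = 0.337.
Under exogeneity alone the bounds on PN are max{0,(p₁−p₀)/p₁} ≤ PN ≤ min{1,(1−p₀)/p₁}.
  lower = (p₁ − p₀)/p₁ = 0.46 / 0.797 ≈ 0.5772
  upper = min{1, (1 − p₀)/p₁} = 0.663 / 0.797 ≈ 0.8319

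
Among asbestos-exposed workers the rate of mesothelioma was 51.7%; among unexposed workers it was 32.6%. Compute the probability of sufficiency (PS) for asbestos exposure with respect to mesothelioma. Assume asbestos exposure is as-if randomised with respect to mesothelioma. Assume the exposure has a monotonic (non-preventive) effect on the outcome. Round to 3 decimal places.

p₁ = 0.517, p₀ = 0.326.
Under exogeneity and monotonicity, PS = (p₁ − p₀) / (1 − p₀).
PS = (0.517 − 0.326) / (1 − 0.326) = 0.191 / 0.674 ≈ 0.2834

PS ≈ 0.283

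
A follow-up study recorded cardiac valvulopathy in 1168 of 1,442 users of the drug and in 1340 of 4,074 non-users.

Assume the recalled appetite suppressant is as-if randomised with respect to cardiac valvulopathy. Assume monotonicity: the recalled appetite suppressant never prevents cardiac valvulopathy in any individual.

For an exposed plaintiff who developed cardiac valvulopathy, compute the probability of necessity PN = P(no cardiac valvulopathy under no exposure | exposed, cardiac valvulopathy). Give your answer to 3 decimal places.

p₁ = P(outcome | exposed) = 1168/1442 = 0.80999
p₀ = P(outcome | unexposed) = 1340/4074 = 0.32892
Under exogeneity and monotonicity, PN = (p₁ − p₀) / p₁.
PN = (0.80999 − 0.32892) / 0.80999 = 0.48107 / 0.80999 ≈ 0.5939

PN ≈ 0.594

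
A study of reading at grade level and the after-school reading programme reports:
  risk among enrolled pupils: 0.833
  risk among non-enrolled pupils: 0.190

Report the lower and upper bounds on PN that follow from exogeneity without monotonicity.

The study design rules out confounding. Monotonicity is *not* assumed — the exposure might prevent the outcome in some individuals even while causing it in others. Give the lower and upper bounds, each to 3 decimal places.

Let p₁ = 0.833, p₀ = 0.19.
Under exogeneity alone the bounds on PN are max{0,(p₁−p₀)/p₁} ≤ PN ≤ min{1,(1−p₀)/p₁}.
  lower = (p₁ − p₀)/p₁ = 0.643 / 0.833 ≈ 0.7719
  upper = min{1, (1 − p₀)/p₁} = 0.81 / 0.833 ≈ 0.9724

0.772 ≤ PN ≤ 0.972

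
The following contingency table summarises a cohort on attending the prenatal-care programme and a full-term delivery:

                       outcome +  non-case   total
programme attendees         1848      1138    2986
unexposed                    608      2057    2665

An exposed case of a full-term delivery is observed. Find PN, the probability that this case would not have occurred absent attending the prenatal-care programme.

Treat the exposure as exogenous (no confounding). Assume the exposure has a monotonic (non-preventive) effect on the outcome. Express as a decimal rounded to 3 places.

PN ≈ 0.631

p₁ = P(outcome | exposed) = 1848/2986 = 0.61889
p₀ = P(outcome | unexposed) = 608/2665 = 0.22814
Under exogeneity and monotonicity, PN = (p₁ − p₀) / p₁.
PN = (0.61889 − 0.22814) / 0.61889 = 0.39075 / 0.61889 ≈ 0.6314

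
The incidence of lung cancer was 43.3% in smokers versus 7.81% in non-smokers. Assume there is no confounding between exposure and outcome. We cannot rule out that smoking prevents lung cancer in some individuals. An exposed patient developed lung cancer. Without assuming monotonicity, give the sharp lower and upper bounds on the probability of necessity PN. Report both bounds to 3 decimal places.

0.820 ≤ PN ≤ 1.000

p₁ = 0.433, p₀ = 0.0781.
Under exogeneity alone the bounds on PN are max{0,(p₁−p₀)/p₁} ≤ PN ≤ min{1,(1−p₀)/p₁}.
  lower = (p₁ − p₀)/p₁ = 0.3549 / 0.433 ≈ 0.8196
  upper = min{1, (1 − p₀)/p₁} = 0.9219 / 0.433 ≈ 2.1291 → capped at 1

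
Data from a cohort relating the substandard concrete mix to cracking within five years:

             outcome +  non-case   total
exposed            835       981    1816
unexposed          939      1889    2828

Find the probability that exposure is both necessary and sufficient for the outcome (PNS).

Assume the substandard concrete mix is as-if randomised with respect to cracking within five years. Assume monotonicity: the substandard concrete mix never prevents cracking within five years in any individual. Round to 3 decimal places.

p₁ = P(outcome | exposed) = 835/1816 = 0.4598
p₀ = P(outcome | unexposed) = 939/2828 = 0.33204
Under exogeneity and monotonicity, PNS = p₁ − p₀.
PNS = 0.4598 − 0.33204 = 0.12776

PNS ≈ 0.128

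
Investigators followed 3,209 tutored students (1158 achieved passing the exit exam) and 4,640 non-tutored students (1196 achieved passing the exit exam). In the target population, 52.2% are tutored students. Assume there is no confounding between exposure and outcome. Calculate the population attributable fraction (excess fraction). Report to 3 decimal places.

PAF ≈ 0.173

p₁ = P(outcome | exposed) = 1158/3209 = 0.36086
p₀ = P(outcome | unexposed) = 1196/4640 = 0.25776
Overall risk P(Y=1) = π·p₁ + (1−π)·p₀ = 0.522×0.36086 + 0.478×0.25776 = 0.31158.
Under exogeneity, PAF = [P(Y=1) − p₀] / P(Y=1).
PAF = (0.31158 − 0.25776) / 0.31158 ≈ 0.1727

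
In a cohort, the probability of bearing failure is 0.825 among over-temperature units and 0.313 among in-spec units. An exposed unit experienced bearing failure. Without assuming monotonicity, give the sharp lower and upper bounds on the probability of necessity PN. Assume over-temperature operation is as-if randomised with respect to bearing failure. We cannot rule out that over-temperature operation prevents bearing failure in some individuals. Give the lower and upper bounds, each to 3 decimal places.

Let p₁ = 0.825, p₀ = 0.313.
Under exogeneity alone the bounds on PN are max{0,(p₁−p₀)/p₁} ≤ PN ≤ min{1,(1−p₀)/p₁}.
  lower = (p₁ − p₀)/p₁ = 0.512 / 0.825 ≈ 0.6206
  upper = min{1, (1 − p₀)/p₁} = 0.687 / 0.825 ≈ 0.8327

0.621 ≤ PN ≤ 0.833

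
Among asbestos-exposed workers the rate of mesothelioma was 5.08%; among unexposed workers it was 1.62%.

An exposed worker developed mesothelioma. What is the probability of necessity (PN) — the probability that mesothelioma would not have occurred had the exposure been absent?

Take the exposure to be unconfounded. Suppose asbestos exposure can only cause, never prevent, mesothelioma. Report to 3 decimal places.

p₁ = 0.0508, p₀ = 0.0162.
Under exogeneity and monotonicity, PN = (p₁ − p₀) / p₁.
PN = (0.0508 − 0.0162) / 0.0508 = 0.0346 / 0.0508 ≈ 0.6811

PN ≈ 0.681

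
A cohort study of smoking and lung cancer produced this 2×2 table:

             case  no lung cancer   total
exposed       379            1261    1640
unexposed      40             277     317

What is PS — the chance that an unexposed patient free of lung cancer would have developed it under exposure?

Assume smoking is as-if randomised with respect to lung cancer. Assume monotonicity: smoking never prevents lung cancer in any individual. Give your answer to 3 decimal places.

PS ≈ 0.120

p₁ = P(outcome | exposed) = 379/1640 = 0.2311
p₀ = P(outcome | unexposed) = 40/317 = 0.12618
Under exogeneity and monotonicity, PS = (p₁ − p₀) / (1 − p₀).
PS = (0.2311 − 0.12618) / (1 − 0.12618) = 0.10491 / 0.87382 ≈ 0.1201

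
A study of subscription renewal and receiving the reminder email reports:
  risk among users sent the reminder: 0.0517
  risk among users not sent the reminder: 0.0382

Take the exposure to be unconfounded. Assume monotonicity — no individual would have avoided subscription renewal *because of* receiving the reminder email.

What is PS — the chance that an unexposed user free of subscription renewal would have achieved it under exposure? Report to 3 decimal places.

PS ≈ 0.014

Let p₁ = 0.0517, p₀ = 0.0382.
Under exogeneity and monotonicity, PS = (p₁ − p₀) / (1 − p₀).
PS = (0.0517 − 0.0382) / (1 − 0.0382) = 0.0135 / 0.9618 ≈ 0.0140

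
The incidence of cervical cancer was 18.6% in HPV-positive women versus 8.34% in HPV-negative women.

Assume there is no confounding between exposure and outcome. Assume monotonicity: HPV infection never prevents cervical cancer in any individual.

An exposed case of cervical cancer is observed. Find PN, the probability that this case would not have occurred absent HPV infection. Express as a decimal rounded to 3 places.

PN ≈ 0.552

p₁ = 0.186, p₀ = 0.0834.
Under exogeneity and monotonicity, PN = (p₁ − p₀) / p₁.
PN = (0.186 − 0.0834) / 0.186 = 0.1026 / 0.186 ≈ 0.5516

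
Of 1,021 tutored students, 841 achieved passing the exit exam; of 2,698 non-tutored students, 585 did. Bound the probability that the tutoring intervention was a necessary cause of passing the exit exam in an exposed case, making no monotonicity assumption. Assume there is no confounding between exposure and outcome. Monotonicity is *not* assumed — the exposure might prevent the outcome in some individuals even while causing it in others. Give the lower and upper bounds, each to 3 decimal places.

0.737 ≤ PN ≤ 0.951

p₁ = P(outcome | exposed) = 841/1021 = 0.8237
p₀ = P(outcome | unexposed) = 585/2698 = 0.21683
Under exogeneity alone the bounds on PN are max{0,(p₁−p₀)/p₁} ≤ PN ≤ min{1,(1−p₀)/p₁}.
  lower = (p₁ − p₀)/p₁ = 0.60687 / 0.8237 ≈ 0.7368
  upper = min{1, (1 − p₀)/p₁} = 0.78317 / 0.8237 ≈ 0.9508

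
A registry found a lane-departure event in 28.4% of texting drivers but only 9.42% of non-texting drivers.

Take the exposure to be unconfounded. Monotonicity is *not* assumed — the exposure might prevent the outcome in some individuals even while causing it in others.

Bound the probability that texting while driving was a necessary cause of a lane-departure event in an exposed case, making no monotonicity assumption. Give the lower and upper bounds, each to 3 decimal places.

p₁ = 0.284, p₀ = 0.0942.
Under exogeneity alone the bounds on PN are max{0,(p₁−p₀)/p₁} ≤ PN ≤ min{1,(1−p₀)/p₁}.
  lower = (p₁ − p₀)/p₁ = 0.1898 / 0.284 ≈ 0.6683
  upper = min{1, (1 − p₀)/p₁} = 0.9058 / 0.284 ≈ 3.1894 → capped at 1

0.668 ≤ PN ≤ 1.000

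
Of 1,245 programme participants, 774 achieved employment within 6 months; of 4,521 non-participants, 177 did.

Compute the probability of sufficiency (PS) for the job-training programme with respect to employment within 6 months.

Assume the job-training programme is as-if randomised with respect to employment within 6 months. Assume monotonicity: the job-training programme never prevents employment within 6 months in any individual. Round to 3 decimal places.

p₁ = P(outcome | exposed) = 774/1245 = 0.62169
p₀ = P(outcome | unexposed) = 177/4521 = 0.039151
Under exogeneity and monotonicity, PS = (p₁ − p₀) / (1 − p₀).
PS = (0.62169 − 0.039151) / (1 − 0.039151) = 0.58254 / 0.96085 ≈ 0.6063

PS ≈ 0.606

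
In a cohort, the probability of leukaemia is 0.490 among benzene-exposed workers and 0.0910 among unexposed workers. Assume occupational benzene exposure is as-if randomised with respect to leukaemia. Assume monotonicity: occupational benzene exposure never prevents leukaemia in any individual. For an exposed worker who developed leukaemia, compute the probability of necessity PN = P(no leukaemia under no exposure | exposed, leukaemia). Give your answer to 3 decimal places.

PN ≈ 0.814

Let p₁ = 0.49, p₀ = 0.091.
Under exogeneity and monotonicity, PN = (p₁ − p₀) / p₁.
PN = (0.49 − 0.091) / 0.49 = 0.399 / 0.49 ≈ 0.8143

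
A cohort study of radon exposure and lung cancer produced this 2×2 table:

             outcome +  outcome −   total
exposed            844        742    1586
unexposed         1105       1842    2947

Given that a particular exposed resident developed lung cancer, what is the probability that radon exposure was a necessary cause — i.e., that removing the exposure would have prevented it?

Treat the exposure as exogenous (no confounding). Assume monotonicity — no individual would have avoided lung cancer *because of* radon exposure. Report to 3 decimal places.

PN ≈ 0.295

p₁ = P(outcome | exposed) = 844/1586 = 0.53216
p₀ = P(outcome | unexposed) = 1105/2947 = 0.37496
Under exogeneity and monotonicity, PN = (p₁ − p₀) / p₁.
PN = (0.53216 − 0.37496) / 0.53216 = 0.1572 / 0.53216 ≈ 0.2954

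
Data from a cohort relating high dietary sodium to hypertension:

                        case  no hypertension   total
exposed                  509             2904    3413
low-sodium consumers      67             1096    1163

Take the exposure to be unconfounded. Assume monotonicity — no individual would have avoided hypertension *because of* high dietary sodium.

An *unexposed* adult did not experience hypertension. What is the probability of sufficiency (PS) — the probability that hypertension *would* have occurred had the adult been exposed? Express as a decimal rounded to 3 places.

p₁ = P(outcome | exposed) = 509/3413 = 0.14914
p₀ = P(outcome | unexposed) = 67/1163 = 0.05761
Under exogeneity and monotonicity, PS = (p₁ − p₀)/(1 − p₀).
PS = (0.14914 − 0.05761) / 0.94239 ≈ 0.0971

PS ≈ 0.097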